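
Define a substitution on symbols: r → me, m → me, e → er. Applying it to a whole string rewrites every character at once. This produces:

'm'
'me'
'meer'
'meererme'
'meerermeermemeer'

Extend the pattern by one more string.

meerermeermemeerermemeermeererme

Replace each of the 16 characters of meerermeermemeer in place — me er er me er me me er er me me er me er er me — and concatenate.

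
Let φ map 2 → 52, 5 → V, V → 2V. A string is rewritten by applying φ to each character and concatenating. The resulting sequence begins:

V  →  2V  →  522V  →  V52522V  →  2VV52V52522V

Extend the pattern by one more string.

522V2VV522VV52V52522V

Rewriting each symbol of 2VV52V52522V: 2→52, V→2V, V→2V, 5→V, 2→52, V→2V, 5→V, 2→52, 5→V, 2→52, 2→52, V→2V, which concatenates to 52 2V 2V V 52 2V V 52 V 52 52 2V.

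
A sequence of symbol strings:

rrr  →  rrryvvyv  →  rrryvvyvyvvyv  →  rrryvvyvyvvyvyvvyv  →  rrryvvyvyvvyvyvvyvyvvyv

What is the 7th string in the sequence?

rrryvvyvyvvyvyvvyvyvvyvyvvyvyvvyv

Every step adds yvvyv to the end: s(k+1) = s(k)·yvvyv.
From rrryvvyvyvvyvyvvyvyvvyv, 2 further steps: rrryvvyvyvvyvyvvyvyvvyv → rrryvvyvyvvyvyvvyvyvvyvyvvyv → (answer).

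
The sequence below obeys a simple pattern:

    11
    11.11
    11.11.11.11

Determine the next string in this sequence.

Every step duplicates the string with '.' between the halves.
So the next term is two copies of 11.11.11.11 with '.' between the halves.

11.11.11.11.11.11.11.11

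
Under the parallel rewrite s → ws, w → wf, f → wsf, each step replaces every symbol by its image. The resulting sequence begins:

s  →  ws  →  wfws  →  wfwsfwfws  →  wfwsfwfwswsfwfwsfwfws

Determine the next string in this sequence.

Rewriting the 21 symbols of wfwsfwfwswsfwfwsfwfws one by one yields wf wsf wf ws wsf wf wsf wf ws wf ws wsf wf wsf wf ws wsf wf wsf wf ws; concatenated:

wfwsfwfwswsfwfwsfwfwswfwswsfwfwsfwfwswsfwfwsfwfws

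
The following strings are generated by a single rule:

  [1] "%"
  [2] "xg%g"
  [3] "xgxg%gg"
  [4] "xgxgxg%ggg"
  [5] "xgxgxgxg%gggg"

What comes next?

Each term wraps the previous one in xg on the left and g on the right.
Applying this once more to xgxgxgxg%gggg:

xgxgxgxgxg%ggggg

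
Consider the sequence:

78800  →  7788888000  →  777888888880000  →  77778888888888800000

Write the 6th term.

777777888888888888888880000000

Each string has the form 7^{n} 8^{3n-1} 0^{n+1} (n = 1, 2, …).
At n = 6 the blocks have lengths 6, 17, 7.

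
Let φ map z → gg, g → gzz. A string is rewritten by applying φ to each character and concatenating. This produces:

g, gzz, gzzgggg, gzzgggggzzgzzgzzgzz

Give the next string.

gzzgggggzzgzzgzzgzzgzzgggggzzgggggzzgggggzzgggg

φ(gzzgggggzzgzzgzzgzz) expands symbol-by-symbol to gzz gg gg gzz gzz gzz gzz gzz gg gg gzz gg gg gzz gg gg gzz gg gg; joining the 19 pieces gives the next term.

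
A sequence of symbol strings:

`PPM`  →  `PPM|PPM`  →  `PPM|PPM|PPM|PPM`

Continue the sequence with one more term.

Each string is two copies of the previous one joined by '|'.
So the next term is two copies of PPM|PPM|PPM|PPM with '|' between the halves.

PPM|PPM|PPM|PPM|PPM|PPM|PPM|PPM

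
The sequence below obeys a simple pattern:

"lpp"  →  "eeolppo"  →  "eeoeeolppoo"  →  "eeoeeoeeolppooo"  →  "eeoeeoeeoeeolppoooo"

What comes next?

Every step adds eeo to the front and o to the end of the previous string.
So the next term is eeo·eeoeeoeeoeeolppoooo·o.

eeoeeoeeoeeoeeolppooooo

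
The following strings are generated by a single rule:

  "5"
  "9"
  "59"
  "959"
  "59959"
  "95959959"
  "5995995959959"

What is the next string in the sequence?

959599595995995959959

This is a Fibonacci-style word recurrence s(k) = s(k−2)·s(k−1): e.g. 5·9 = 59.
The next term joins 95959959 and 5995995959959.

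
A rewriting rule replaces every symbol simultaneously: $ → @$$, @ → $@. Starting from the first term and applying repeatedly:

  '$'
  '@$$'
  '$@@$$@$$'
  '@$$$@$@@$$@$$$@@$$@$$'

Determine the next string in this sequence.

$@@$$@$$@$$$@@$$$@$@@$$@$$$@@$$@$$@$$$@$@@$$@$$$@@$$@$$

Applying the rule to each of the 21 symbols of @$$$@$@@$$@$$$@@$$@$$ gives the pieces $@ @$$ @$$ @$$ $@ @$$ $@ $@ @$$ @$$ $@ @$$ @$$ @$$ $@ $@ @$$ @$$ $@ @$$ @$$, which concatenate to the answer.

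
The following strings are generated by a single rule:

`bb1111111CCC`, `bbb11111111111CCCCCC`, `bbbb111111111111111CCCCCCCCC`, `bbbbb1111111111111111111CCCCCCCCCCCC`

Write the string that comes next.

Each string has the form b^{n+1} 1^{4n+3} C^{3n} (n = 1, 2, …).
For the next term, n = 5, so the run lengths are 6, 23, 15.

bbbbbb11111111111111111111111CCCCCCCCCCCCCCC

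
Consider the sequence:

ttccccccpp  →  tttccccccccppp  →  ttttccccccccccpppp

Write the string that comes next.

Term n consists of n-1 t's, followed by 2n c's, followed by n-1 p's, where the shown terms are n = 3, 4, 5.
For the next term, n = 6, so the run lengths are 5, 12, 5.

tttttccccccccccccppppp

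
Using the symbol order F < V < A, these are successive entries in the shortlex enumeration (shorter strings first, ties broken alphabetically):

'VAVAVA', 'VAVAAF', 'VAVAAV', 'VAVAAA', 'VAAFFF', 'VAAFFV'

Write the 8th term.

VAAFVF

Stepping forward 2 times from VAAFFV: VAAFFV → VAAFFA, then the target.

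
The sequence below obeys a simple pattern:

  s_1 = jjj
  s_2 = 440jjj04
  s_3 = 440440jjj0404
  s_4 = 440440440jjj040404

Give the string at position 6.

Every step adds 440 to the front and 04 to the end of the previous string.
From 440440440jjj040404, 2 further steps: 440440440jjj040404 → 440440440440jjj04040404 → (answer).

440440440440440jjj0404040404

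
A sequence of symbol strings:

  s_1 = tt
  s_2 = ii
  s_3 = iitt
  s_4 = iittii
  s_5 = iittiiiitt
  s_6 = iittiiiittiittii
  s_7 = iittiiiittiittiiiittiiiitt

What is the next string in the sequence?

From term 3 onward, concatenate the last term with the second-to-last: ii·tt = iitt, iitt·ii = iittii, …
So term 8 is iittiiiittiittiiiittiiiitt·iittiiiittiittii.

iittiiiittiittiiiittiiiittiittiiiittiittii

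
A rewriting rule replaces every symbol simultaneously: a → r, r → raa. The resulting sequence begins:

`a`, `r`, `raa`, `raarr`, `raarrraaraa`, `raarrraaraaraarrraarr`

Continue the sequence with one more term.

Rewriting the 21 symbols of raarrraaraaraarrraarr one by one yields raa r r raa raa raa r r raa r r raa r r raa raa raa r r raa raa; concatenated:

raarrraaraaraarrraarrraarrraaraaraarrraaraa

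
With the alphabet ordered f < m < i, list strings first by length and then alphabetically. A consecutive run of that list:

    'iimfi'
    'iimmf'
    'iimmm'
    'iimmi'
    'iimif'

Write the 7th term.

Continuing the enumeration 2 steps past iimif: iimif → iimim → (answer).

iimii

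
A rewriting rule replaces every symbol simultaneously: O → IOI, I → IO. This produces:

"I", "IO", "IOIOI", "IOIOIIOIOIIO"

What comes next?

Rewriting each symbol of IOIOIIOIOIIO: I→IO, O→IOI, I→IO, O→IOI, I→IO, I→IO, O→IOI, I→IO, O→IOI, I→IO, I→IO, O→IOI, which concatenates to IO IOI IO IOI IO IO IOI IO IOI IO IO IOI.

IOIOIIOIOIIOIOIOIIOIOIIOIOIOI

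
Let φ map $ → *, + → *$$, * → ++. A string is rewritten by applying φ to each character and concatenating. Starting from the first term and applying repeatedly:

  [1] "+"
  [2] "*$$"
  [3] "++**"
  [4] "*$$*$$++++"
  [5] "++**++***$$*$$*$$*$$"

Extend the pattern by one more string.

Rewriting the 20 symbols of ++**++***$$*$$*$$*$$ one by one yields *$$ *$$ ++ ++ *$$ *$$ ++ ++ ++ * * ++ * * ++ * * ++ * *; concatenated:

*$$*$$++++*$$*$$++++++**++**++**++**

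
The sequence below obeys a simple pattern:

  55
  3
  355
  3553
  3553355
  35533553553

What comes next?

355335535533553355

This is a Fibonacci-style word recurrence s(k) = s(k−1)·s(k−2): e.g. 3·55 = 355.
So term 7 is 35533553553·3553355.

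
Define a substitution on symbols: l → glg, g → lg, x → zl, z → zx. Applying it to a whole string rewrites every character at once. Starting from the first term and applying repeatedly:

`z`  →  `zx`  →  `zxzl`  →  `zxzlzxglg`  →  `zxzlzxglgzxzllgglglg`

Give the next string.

Applying the rule to each of the 20 symbols of zxzlzxglgzxzllgglglg gives the pieces zx zl zx glg zx zl lg glg lg zx zl zx glg glg lg lg glg lg glg lg, which concatenate to the answer.

zxzlzxglgzxzllgglglgzxzlzxglgglglglgglglgglglg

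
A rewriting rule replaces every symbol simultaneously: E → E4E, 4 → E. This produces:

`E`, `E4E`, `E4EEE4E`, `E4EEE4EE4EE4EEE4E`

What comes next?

Applying the rule to each of the 17 symbols of E4EEE4EE4EE4EEE4E gives the pieces E4E E E4E E4E E4E E E4E E4E E E4E E4E E E4E E4E E4E E E4E, which concatenate to the answer.

E4EEE4EE4EE4EEE4EE4EEE4EE4EEE4EE4EE4EEE4E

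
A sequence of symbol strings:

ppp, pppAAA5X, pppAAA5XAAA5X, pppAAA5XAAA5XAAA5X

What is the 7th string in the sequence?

pppAAA5XAAA5XAAA5XAAA5XAAA5XAAA5X

Every step adds AAA5X to the end: s(k+1) = s(k)·AAA5X.
From pppAAA5XAAA5XAAA5X, 3 further steps: pppAAA5XAAA5XAAA5X → pppAAA5XAAA5XAAA5XAAA5X → pppAAA5XAAA5XAAA5XAAA5XAAA5X → (answer).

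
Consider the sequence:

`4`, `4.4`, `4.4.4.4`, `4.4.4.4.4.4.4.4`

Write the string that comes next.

s(k+1) = s(k)·.·s(k) — each term doubles the last with '.' between the halves.
So the next term is two copies of 4.4.4.4.4.4.4.4 with '.' between the halves.

4.4.4.4.4.4.4.4.4.4.4.4.4.4.4.4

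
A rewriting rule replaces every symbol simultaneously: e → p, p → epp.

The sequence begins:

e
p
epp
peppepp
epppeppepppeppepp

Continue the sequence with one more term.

peppeppepppeppepppeppeppepppeppepppeppepp

Applying the rule to each of the 17 symbols of epppeppepppeppepp gives the pieces p epp epp epp p epp epp p epp epp epp p epp epp p epp epp, which concatenate to the answer.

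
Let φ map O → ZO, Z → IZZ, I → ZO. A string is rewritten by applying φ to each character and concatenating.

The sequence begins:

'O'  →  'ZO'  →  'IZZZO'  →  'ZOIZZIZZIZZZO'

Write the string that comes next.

Applying the rule to each of the 13 symbols of ZOIZZIZZIZZZO gives the pieces IZZ ZO ZO IZZ IZZ ZO IZZ IZZ ZO IZZ IZZ IZZ ZO, which concatenate to the answer.

IZZZOZOIZZIZZZOIZZIZZZOIZZIZZIZZZO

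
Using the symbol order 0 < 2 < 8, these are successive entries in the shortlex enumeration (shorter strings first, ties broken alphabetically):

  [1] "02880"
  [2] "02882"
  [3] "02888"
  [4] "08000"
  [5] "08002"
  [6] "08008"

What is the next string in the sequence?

08020

The successor of 08008 increments the rightmost position that isn't already 8 and resets every position after it to 0.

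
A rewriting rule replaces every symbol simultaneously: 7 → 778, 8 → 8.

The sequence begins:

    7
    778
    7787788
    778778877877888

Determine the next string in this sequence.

φ(778778877877888) expands symbol-by-symbol to 778 778 8 778 778 8 8 778 778 8 778 778 8 8 8; joining the 15 pieces gives the next term.

7787788778778887787788778778888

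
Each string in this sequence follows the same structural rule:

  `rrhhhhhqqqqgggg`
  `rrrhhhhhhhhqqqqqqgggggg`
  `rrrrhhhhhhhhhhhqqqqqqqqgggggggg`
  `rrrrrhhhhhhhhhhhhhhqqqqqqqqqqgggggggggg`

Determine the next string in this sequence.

Term n consists of n r's, followed by 3n-1 h's, followed by 2n q's, followed by 2n g's, where the shown terms are n = 2, 3, 4, 5.
Setting n = 6 gives 6, 17, 12, 12 characters in each block.

rrrrrrhhhhhhhhhhhhhhhhhqqqqqqqqqqqqgggggggggggg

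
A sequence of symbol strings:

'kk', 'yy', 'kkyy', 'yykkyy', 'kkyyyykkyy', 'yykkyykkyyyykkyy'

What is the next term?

This is a Fibonacci-style word recurrence s(k) = s(k−2)·s(k−1): e.g. kk·yy = kkyy.
The next term joins kkyyyykkyy and yykkyykkyyyykkyy.

kkyyyykkyyyykkyykkyyyykkyy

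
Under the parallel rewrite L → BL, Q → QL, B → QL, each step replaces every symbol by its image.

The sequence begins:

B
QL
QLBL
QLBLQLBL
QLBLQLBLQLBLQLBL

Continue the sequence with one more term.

Rewriting the 16 symbols of QLBLQLBLQLBLQLBL one by one yields QL BL QL BL QL BL QL BL QL BL QL BL QL BL QL BL; concatenated:

QLBLQLBLQLBLQLBLQLBLQLBLQLBLQLBL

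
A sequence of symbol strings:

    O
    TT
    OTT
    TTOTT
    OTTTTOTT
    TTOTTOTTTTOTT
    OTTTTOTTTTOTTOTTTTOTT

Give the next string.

TTOTTOTTTTOTTOTTTTOTTTTOTTOTTTTOTT

Each term (from the third on) is the two preceding terms concatenated in order: term 3 = O·TT = OTT.
Continuing: TTOTTOTTTTOTT · OTTTTOTTTTOTTOTTTTOTT gives term 8.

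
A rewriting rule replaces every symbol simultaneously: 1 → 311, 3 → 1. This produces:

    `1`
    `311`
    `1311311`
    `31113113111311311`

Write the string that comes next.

Rewriting the 17 symbols of 31113113111311311 one by one yields 1 311 311 311 1 311 311 1 311 311 311 1 311 311 1 311 311; concatenated:

13113113111311311131131131113113111311311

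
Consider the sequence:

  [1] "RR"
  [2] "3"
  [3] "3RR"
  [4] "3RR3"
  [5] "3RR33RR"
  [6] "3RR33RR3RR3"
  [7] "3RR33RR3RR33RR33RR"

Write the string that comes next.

3RR33RR3RR33RR33RR3RR33RR3RR3

Each term (from the third on) is the previous term followed by the one before it: term 3 = 3·RR = 3RR.
Continuing: 3RR33RR3RR33RR33RR · 3RR33RR3RR3 gives term 8.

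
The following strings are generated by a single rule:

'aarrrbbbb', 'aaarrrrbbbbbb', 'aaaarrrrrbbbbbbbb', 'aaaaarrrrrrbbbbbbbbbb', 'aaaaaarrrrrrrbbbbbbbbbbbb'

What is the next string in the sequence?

Term n consists of n a's, followed by n+1 r's, followed by 2n b's, where the shown terms are n = 2, 3, 4, 5, 6.
Setting n = 7 gives 7, 8, 14 characters in each block.

aaaaaaarrrrrrrrbbbbbbbbbbbbbb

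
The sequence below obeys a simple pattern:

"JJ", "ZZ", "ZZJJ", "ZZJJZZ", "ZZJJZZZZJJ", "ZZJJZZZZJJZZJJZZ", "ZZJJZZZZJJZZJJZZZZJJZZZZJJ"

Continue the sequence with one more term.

This is a Fibonacci-style word recurrence s(k) = s(k−1)·s(k−2): e.g. ZZ·JJ = ZZJJ.
So term 8 is ZZJJZZZZJJZZJJZZZZJJZZZZJJ·ZZJJZZZZJJZZJJZZ.

ZZJJZZZZJJZZJJZZZZJJZZZZJJZZJJZZZZJJZZJJZZ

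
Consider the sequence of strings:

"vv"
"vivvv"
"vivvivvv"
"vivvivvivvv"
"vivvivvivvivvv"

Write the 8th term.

The strings grow by a fixed prefix viv each time.
From vivvivvivvivvv, 3 further steps: vivvivvivvivvv → vivvivvivvivvivvv → vivvivvivvivvivvivvv → (answer).

vivvivvivvivvivvivvivvv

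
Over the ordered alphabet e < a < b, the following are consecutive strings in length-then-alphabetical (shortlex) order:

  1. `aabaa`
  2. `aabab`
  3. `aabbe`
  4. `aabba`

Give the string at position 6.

Continuing the enumeration 2 steps past aabba: aabba → aabbb → (answer).

abeee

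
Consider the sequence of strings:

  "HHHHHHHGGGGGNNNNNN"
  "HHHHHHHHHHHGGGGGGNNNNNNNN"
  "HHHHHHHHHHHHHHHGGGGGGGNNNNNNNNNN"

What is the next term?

The n-th term is 4n-1 H's then n+3 G's then 2n+2 N's, where the shown terms are n = 2, 3, 4.
At n = 5 the blocks have lengths 19, 8, 12.

HHHHHHHHHHHHHHHHHHHGGGGGGGGNNNNNNNNNNNN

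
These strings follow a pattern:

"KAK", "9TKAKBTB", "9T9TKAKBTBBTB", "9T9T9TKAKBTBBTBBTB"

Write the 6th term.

9T9T9T9T9TKAKBTBBTBBTBBTBBTB

Every step adds 9T to the front and BTB to the end of the previous string.
From 9T9T9TKAKBTBBTBBTB, 2 further steps: 9T9T9TKAKBTBBTBBTB → 9T9T9T9TKAKBTBBTBBTBBTB → (answer).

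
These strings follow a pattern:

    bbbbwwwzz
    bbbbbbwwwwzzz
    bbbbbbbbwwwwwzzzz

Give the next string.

bbbbbbbbbbwwwwwwzzzzz

The n-th term is 2n b's then n+1 w's then n z's, where the shown terms are n = 2, 3, 4.
Setting n = 5 gives 10, 6, 5 characters in each block.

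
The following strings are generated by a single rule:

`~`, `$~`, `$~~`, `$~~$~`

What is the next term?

$~~$~$~~

From term 3 onward, concatenate the last term with the second-to-last: $~·~ = $~~, $~~·$~ = $~~$~, …
Continuing: $~~$~ · $~~ gives term 5.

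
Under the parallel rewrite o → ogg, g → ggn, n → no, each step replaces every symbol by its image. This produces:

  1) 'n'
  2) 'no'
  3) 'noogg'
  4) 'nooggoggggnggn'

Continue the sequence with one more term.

nooggoggggnggnoggggnggnggnggnnoggnggnno

Applying the rule to each of the 14 symbols of nooggoggggnggn gives the pieces no ogg ogg ggn ggn ogg ggn ggn ggn ggn no ggn ggn no, which concatenate to the answer.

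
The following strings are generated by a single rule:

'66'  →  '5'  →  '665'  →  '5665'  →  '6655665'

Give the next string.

56656655665

From term 3 onward, concatenate the second-to-last term with the last: 66·5 = 665, 5·665 = 5665, …
Continuing: 5665 · 6655665 gives term 6.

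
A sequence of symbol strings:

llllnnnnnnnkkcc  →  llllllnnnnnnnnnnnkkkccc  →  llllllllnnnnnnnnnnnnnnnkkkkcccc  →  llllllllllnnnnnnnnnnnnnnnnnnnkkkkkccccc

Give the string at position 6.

Term n consists of 2n+2 l's, followed by 4n+3 n's, followed by n+1 k's, followed by n+1 c's (n = 1, 2, …).
Setting n = 6 gives 14, 27, 7, 7 characters in each block.

llllllllllllllnnnnnnnnnnnnnnnnnnnnnnnnnnnkkkkkkkccccccc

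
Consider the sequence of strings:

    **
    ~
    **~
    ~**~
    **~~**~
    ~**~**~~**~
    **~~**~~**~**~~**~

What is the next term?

~**~**~~**~**~~**~~**~**~~**~

From term 3 onward, concatenate the second-to-last term with the last: **·~ = **~, ~·**~ = ~**~, …
The next term joins ~**~**~~**~ and **~~**~~**~**~~**~.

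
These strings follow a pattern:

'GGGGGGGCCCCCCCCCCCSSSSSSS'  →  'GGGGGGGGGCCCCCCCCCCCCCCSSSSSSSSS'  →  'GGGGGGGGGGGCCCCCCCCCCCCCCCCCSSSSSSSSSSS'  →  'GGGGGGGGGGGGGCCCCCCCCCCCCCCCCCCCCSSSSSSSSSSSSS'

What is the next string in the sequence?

Reading off run lengths: G runs 7, 9, 11, 13; C runs 11, 14, 17, 20; S runs 7, 9, 11, 13 — each is linear in n, where the shown terms are n = 3, 4, 5, 6.
Setting n = 7 gives 15, 23, 15 characters in each block.

GGGGGGGGGGGGGGGCCCCCCCCCCCCCCCCCCCCCCCSSSSSSSSSSSSSSS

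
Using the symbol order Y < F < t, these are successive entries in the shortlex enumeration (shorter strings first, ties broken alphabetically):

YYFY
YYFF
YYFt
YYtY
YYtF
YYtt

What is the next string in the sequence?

Find the rightmost character of YYtt below t, bump it to the next letter, and reset everything to its right to Y.

YFYY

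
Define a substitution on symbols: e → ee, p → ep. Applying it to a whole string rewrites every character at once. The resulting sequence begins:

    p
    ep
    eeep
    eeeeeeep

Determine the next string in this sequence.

Apply φ to eeeeeeep symbol by symbol: e→ee, e→ee, e→ee, e→ee, e→ee, e→ee, e→ee, p→ep; joined: ee ee ee ee ee ee ee ep.

eeeeeeeeeeeeeeep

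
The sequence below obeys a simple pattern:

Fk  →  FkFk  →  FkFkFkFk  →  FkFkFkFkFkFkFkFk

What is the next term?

Each string is two copies of the previous one concatenated.
Doubling FkFkFkFkFkFkFkFk:

FkFkFkFkFkFkFkFkFkFkFkFkFkFkFkFk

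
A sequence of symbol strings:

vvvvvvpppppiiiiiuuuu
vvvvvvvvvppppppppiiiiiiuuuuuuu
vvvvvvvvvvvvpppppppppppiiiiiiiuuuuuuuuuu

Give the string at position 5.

Each string has the form v^{3n} p^{3n-1} i^{n+3} u^{3n-2}, where the shown terms are n = 2, 3, 4.
Setting n = 6 gives 18, 17, 9, 16 characters in each block.

vvvvvvvvvvvvvvvvvvpppppppppppppppppiiiiiiiiiuuuuuuuuuuuuuuuu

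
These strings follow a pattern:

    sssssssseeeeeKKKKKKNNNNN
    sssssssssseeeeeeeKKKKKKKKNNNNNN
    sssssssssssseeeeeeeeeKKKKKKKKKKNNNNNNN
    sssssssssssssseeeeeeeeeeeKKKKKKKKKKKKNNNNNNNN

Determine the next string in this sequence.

sssssssssssssssseeeeeeeeeeeeeKKKKKKKKKKKKKKNNNNNNNNN

The n-th term is 2n+2 s's then 2n-1 e's then 2n K's then n+2 N's, where the shown terms are n = 3, 4, 5, 6.
At n = 7 the blocks have lengths 16, 13, 14, 9.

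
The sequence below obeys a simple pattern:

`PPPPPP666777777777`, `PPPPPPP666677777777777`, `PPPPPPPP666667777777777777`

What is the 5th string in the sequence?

Each string has the form P^{n+3} 6^{n} 7^{2n+3}, where the shown terms are n = 3, 4, 5.
At n = 7 the blocks have lengths 10, 7, 17.

PPPPPPPPPP666666677777777777777777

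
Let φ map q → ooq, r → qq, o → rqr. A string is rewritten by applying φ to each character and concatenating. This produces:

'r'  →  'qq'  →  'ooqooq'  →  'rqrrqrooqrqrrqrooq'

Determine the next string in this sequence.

Applying the rule to each of the 18 symbols of rqrrqrooqrqrrqrooq gives the pieces qq ooq qq qq ooq qq rqr rqr ooq qq ooq qq qq ooq qq rqr rqr ooq, which concatenate to the answer.

qqooqqqqqooqqqrqrrqrooqqqooqqqqqooqqqrqrrqrooq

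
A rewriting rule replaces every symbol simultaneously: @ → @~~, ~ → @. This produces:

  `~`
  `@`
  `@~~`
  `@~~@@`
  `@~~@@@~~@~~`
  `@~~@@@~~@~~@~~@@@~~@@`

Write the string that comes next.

Applying the rule to each of the 21 symbols of @~~@@@~~@~~@~~@@@~~@@ gives the pieces @~~ @ @ @~~ @~~ @~~ @ @ @~~ @ @ @~~ @ @ @~~ @~~ @~~ @ @ @~~ @~~, which concatenate to the answer.

@~~@@@~~@~~@~~@@@~~@@@~~@@@~~@~~@~~@@@~~@~~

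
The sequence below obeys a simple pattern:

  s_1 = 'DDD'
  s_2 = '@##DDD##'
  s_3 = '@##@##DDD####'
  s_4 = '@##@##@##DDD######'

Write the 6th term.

@##@##@##@##@##DDD##########

s(k+1) = @##·s(k)·##, so each term gains @## as a prefix and ## as a suffix.
From @##@##@##DDD######, 2 further steps: @##@##@##DDD###### → @##@##@##@##DDD######## → (answer).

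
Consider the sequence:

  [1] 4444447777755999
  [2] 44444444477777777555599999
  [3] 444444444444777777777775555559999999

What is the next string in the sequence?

The n-th term is 3n 4's then 3n-1 7's then 2n-2 5's then 2n-1 9's, where the shown terms are n = 2, 3, 4.
At n = 5 the blocks have lengths 15, 14, 8, 9.

4444444444444447777777777777755555555999999999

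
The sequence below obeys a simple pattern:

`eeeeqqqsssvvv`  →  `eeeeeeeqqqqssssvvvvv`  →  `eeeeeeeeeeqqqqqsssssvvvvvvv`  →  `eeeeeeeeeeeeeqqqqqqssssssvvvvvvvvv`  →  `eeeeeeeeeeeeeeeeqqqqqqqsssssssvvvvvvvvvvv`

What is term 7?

eeeeeeeeeeeeeeeeeeeeeeqqqqqqqqqsssssssssvvvvvvvvvvvvvvv

The n-th term is 3n+1 e's then n+2 q's then n+2 s's then 2n+1 v's (n = 1, 2, …).
At n = 7 the blocks have lengths 22, 9, 9, 15.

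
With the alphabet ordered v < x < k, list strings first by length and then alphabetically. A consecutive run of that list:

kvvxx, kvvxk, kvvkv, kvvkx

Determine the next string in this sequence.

The successor of kvvkx increments the rightmost position that isn't already k and resets every position after it to v.

kvvkk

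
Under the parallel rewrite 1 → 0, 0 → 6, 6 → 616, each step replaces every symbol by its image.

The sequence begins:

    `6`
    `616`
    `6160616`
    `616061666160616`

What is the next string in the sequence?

Rewriting the 15 symbols of 616061666160616 one by one yields 616 0 616 6 616 0 616 616 616 0 616 6 616 0 616; concatenated:

616061666160616616616061666160616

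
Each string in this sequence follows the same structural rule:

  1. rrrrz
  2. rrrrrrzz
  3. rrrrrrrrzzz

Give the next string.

The n-th term is 2n r's then n-1 z's, where the shown terms are n = 2, 3, 4.
At n = 5 the blocks have lengths 10, 4.

rrrrrrrrrrzzzz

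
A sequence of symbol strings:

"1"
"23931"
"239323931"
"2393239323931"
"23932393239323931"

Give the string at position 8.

23932393239323932393239323931

The strings grow by a fixed prefix 2393 each time.
From 23932393239323931, 3 further steps: 23932393239323931 → 239323932393239323931 → 2393239323932393239323931 → (answer).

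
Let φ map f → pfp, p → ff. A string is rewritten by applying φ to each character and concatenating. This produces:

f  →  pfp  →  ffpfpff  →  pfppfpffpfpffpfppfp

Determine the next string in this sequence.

ffpfpffffpfpffpfppfpffpfpffpfppfpffpfpffffpfpff

φ(pfppfpffpfpffpfppfp) expands symbol-by-symbol to ff pfp ff ff pfp ff pfp pfp ff pfp ff pfp pfp ff pfp ff ff pfp ff; joining the 19 pieces gives the next term.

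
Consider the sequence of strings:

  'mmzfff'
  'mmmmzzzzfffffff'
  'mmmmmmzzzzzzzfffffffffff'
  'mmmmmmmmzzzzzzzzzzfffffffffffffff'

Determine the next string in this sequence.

mmmmmmmmmmzzzzzzzzzzzzzfffffffffffffffffff

Reading off run lengths: m runs 2, 4, 6, 8; z runs 1, 4, 7, 10; f runs 3, 7, 11, 15 — each is linear in n (n = 1, 2, …).
At n = 5 the blocks have lengths 10, 13, 19.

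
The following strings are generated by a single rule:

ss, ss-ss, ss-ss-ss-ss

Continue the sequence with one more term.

ss-ss-ss-ss-ss-ss-ss-ss

s(k+1) = s(k)·-·s(k) — each term doubles the last with '-' between the halves.
One more doubling of ss-ss-ss-ss gives the answer.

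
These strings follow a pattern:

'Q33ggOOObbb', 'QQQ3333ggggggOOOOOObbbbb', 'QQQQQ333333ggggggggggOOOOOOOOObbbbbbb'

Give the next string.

Each string has the form Q^{2n-1} 3^{2n} g^{4n-2} O^{3n} b^{2n+1} (n = 1, 2, …).
For the next term, n = 4, so the run lengths are 7, 8, 14, 12, 9.

QQQQQQQ33333333ggggggggggggggOOOOOOOOOOOObbbbbbbbb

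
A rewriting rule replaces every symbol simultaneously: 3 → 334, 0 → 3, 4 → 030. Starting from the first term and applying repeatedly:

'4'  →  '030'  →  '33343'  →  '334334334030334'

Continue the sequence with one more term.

33433403033433403033433403033343334334030

Replace each of the 15 characters of 334334334030334 in place — 334 334 030 334 334 030 334 334 030 3 334 3 334 334 030 — and concatenate.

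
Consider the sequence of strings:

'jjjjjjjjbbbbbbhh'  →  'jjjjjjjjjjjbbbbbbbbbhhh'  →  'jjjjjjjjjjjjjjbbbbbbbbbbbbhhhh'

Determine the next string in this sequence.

jjjjjjjjjjjjjjjjjbbbbbbbbbbbbbbbhhhhh

Each string has the form j^{3n+2} b^{3n} h^{n}, where the shown terms are n = 2, 3, 4.
For the next term, n = 5, so the run lengths are 17, 15, 5.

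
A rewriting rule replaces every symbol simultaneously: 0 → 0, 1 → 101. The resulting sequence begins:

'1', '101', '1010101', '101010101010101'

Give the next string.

φ(101010101010101) expands symbol-by-symbol to 101 0 101 0 101 0 101 0 101 0 101 0 101 0 101; joining the 15 pieces gives the next term.

1010101010101010101010101010101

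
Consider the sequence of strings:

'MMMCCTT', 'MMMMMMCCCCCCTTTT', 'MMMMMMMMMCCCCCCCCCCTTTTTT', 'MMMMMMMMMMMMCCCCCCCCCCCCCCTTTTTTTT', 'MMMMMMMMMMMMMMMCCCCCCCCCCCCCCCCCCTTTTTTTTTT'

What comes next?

Each string has the form M^{3n} C^{4n-2} T^{2n} (n = 1, 2, …).
Setting n = 6 gives 18, 22, 12 characters in each block.

MMMMMMMMMMMMMMMMMMCCCCCCCCCCCCCCCCCCCCCCTTTTTTTTTTTT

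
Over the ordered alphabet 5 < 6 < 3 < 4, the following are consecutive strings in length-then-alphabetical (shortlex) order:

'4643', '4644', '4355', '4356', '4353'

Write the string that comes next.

Find the rightmost character of 4353 below 4, bump it to the next letter, and reset everything to its right to 5.

4354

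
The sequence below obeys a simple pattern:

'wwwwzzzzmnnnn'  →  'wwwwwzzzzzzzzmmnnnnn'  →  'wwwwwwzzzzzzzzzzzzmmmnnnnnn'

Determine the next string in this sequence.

wwwwwwwzzzzzzzzzzzzzzzzmmmmnnnnnnn

The n-th term is n+3 w's then 4n z's then n m's then n+3 n's (n = 1, 2, …).
At n = 4 the blocks have lengths 7, 16, 4, 7.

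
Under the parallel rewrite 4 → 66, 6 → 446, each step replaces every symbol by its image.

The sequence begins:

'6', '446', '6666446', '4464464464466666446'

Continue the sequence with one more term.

66664466666446666644666664464464464464466666446

Replace each of the 19 characters of 4464464464466666446 in place — 66 66 446 66 66 446 66 66 446 66 66 446 446 446 446 446 66 66 446 — and concatenate.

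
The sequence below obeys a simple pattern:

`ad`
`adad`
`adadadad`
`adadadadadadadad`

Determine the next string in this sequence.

s(k+1) = s(k)·s(k) — each term doubles the last.
Doubling adadadadadadadad:

adadadadadadadadadadadadadadadad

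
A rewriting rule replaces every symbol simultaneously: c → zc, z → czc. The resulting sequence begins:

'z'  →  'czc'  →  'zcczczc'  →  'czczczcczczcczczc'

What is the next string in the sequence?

zcczczcczczcczczczcczczcczczczcczczcczczc

Applying the rule to each of the 17 symbols of czczczcczczcczczc gives the pieces zc czc zc czc zc czc zc zc czc zc czc zc zc czc zc czc zc, which concatenate to the answer.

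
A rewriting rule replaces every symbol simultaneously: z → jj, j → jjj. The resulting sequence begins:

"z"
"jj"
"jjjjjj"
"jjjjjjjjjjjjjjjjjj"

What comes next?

jjjjjjjjjjjjjjjjjjjjjjjjjjjjjjjjjjjjjjjjjjjjjjjjjjjjjj

Replace each of the 18 characters of jjjjjjjjjjjjjjjjjj in place — jjj jjj jjj jjj jjj jjj jjj jjj jjj jjj jjj jjj jjj jjj jjj jjj jjj jjj — and concatenate.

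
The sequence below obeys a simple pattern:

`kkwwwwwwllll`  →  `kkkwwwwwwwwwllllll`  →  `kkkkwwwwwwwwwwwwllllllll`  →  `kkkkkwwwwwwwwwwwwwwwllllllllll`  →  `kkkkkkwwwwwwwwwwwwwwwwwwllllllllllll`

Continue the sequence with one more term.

kkkkkkkwwwwwwwwwwwwwwwwwwwwwllllllllllllll

The n-th term is n k's then 3n w's then 2n l's, where the shown terms are n = 2, 3, 4, 5, 6.
Setting n = 7 gives 7, 21, 14 characters in each block.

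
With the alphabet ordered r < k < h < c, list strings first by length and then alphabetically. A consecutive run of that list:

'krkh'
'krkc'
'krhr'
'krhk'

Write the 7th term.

Stepping forward 3 times from krhk: krhk → krhh → krhc, then the target.

krcr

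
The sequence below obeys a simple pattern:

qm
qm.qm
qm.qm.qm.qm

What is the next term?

qm.qm.qm.qm.qm.qm.qm.qm

s(k+1) = s(k)·.·s(k) — each term doubles the last with '.' between the halves.
So the next term is two copies of qm.qm.qm.qm with '.' between the halves.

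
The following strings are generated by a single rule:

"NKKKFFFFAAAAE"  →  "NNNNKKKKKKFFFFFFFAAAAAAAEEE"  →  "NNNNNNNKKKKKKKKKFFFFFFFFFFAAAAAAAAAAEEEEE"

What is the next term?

NNNNNNNNNNKKKKKKKKKKKKFFFFFFFFFFFFFAAAAAAAAAAAAAEEEEEEE

Term n consists of 3n-2 N's, followed by 3n K's, followed by 3n+1 F's, followed by 3n+1 A's, followed by 2n-1 E's (n = 1, 2, …).
At n = 4 the blocks have lengths 10, 12, 13, 13, 7.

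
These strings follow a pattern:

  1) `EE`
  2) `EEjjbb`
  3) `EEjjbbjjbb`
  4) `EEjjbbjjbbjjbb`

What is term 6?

The strings grow by a fixed suffix jjbb each time.
From EEjjbbjjbbjjbb, 2 further steps: EEjjbbjjbbjjbb → EEjjbbjjbbjjbbjjbb → (answer).

EEjjbbjjbbjjbbjjbbjjbb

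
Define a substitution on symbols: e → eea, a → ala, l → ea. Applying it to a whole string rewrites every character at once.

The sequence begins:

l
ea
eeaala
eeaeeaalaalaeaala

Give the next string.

Rewriting the 17 symbols of eeaeeaalaalaeaala one by one yields eea eea ala eea eea ala ala ea ala ala ea ala eea ala ala ea ala; concatenated:

eeaeeaalaeeaeeaalaalaeaalaalaeaalaeeaalaalaeaala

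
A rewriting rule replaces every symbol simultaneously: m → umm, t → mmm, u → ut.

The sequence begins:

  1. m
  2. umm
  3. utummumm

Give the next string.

Expanding utummumm: u→ut, t→mmm, u→ut, m→umm, m→umm, u→ut, m→umm, m→umm. Concatenated: ut mmm ut umm umm ut umm umm.

utmmmutummummutummumm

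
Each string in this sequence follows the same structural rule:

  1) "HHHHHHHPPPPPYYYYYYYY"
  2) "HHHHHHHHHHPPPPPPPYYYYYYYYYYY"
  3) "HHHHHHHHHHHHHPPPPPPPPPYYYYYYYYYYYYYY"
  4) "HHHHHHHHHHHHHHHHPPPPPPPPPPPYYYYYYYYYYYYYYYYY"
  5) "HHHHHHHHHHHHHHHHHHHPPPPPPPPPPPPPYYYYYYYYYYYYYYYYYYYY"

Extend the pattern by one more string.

HHHHHHHHHHHHHHHHHHHHHHPPPPPPPPPPPPPPPYYYYYYYYYYYYYYYYYYYYYYY

The n-th term is 3n+1 H's then 2n+1 P's then 3n+2 Y's, where the shown terms are n = 2, 3, 4, 5, 6.
Setting n = 7 gives 22, 15, 23 characters in each block.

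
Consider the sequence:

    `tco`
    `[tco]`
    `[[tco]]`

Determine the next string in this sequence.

[[[tco]]]

Every step adds [ to the front and ] to the end of the previous string.
One more step from [[tco]] gives the answer.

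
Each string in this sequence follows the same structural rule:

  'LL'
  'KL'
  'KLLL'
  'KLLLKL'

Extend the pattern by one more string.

This is a Fibonacci-style word recurrence s(k) = s(k−1)·s(k−2): e.g. KL·LL = KLLL.
So term 5 is KLLLKL·KLLL.

KLLLKLKLLL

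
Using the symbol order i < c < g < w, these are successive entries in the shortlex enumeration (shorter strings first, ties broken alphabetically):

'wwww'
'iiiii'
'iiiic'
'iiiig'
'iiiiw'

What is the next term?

iiici

Find the rightmost character of iiiiw below w, bump it to the next letter, and reset everything to its right to i.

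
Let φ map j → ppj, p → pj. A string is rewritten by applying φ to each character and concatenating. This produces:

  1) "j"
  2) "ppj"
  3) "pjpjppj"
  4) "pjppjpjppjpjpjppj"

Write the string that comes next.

Applying the rule to each of the 17 symbols of pjppjpjppjpjpjppj gives the pieces pj ppj pj pj ppj pj ppj pj pj ppj pj ppj pj ppj pj pj ppj, which concatenate to the answer.

pjppjpjpjppjpjppjpjpjppjpjppjpjppjpjpjppj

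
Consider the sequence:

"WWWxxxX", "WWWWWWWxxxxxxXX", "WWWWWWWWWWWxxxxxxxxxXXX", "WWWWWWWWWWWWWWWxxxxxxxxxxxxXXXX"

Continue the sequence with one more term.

WWWWWWWWWWWWWWWWWWWxxxxxxxxxxxxxxxXXXXX

The n-th term is 4n-1 W's then 3n x's then n X's (n = 1, 2, …).
At n = 5 the blocks have lengths 19, 15, 5.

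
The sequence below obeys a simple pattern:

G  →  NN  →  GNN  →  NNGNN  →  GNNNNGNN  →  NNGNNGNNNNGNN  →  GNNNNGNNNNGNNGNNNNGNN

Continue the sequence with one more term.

NNGNNGNNNNGNNGNNNNGNNNNGNNGNNNNGNN

Each term (from the third on) is the two preceding terms concatenated in order: term 3 = G·NN = GNN.
Continuing: NNGNNGNNNNGNN · GNNNNGNNNNGNNGNNNNGNN gives term 8.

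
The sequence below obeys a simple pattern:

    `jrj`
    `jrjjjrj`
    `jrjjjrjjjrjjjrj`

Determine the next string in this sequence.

jrjjjrjjjrjjjrjjjrjjjrjjjrjjjrj

s(k+1) = s(k)·j·s(k) — each term doubles the last with 'j' between the halves.
So the next term is two copies of jrjjjrjjjrjjjrj with 'j' between the halves.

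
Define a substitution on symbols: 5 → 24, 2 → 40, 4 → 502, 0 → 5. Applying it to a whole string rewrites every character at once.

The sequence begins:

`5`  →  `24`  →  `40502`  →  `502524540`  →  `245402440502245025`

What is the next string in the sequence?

Replace each of the 18 characters of 245402440502245025 in place — 40 502 24 502 5 40 502 502 5 24 5 40 40 502 24 5 40 24 — and concatenate.

4050224502540502502524540405022454024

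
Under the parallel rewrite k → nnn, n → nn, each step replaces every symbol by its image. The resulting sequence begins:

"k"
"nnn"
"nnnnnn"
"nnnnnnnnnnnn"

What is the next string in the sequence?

Rewriting each symbol of nnnnnnnnnnnn: n→nn, n→nn, n→nn, n→nn, n→nn, n→nn, n→nn, n→nn, n→nn, n→nn, n→nn, n→nn, which concatenates to nn nn nn nn nn nn nn nn nn nn nn nn.

nnnnnnnnnnnnnnnnnnnnnnnn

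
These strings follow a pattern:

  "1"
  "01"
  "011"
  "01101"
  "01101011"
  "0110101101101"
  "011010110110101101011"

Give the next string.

0110101101101011010110110101101101

From term 3 onward, concatenate the last term with the second-to-last: 01·1 = 011, 011·01 = 01101, …
Continuing: 011010110110101101011 · 0110101101101 gives term 8.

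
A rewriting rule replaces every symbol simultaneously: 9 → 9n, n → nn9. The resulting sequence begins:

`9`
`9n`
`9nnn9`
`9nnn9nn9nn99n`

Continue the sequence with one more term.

Replace each of the 13 characters of 9nnn9nn9nn99n in place — 9n nn9 nn9 nn9 9n nn9 nn9 9n nn9 nn9 9n 9n nn9 — and concatenate.

9nnn9nn9nn99nnn9nn99nnn9nn99n9nnn9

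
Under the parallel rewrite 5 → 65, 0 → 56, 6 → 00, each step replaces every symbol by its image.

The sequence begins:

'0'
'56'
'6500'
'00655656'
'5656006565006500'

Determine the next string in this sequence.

Replace each of the 16 characters of 5656006565006500 in place — 65 00 65 00 56 56 00 65 00 65 56 56 00 65 56 56 — and concatenate.

65006500565600650065565600655656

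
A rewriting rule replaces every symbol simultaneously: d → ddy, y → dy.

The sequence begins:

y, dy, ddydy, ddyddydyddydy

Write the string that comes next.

ddyddydyddyddydyddydyddyddydyddydy

Replace each of the 13 characters of ddyddydyddydy in place — ddy ddy dy ddy ddy dy ddy dy ddy ddy dy ddy dy — and concatenate.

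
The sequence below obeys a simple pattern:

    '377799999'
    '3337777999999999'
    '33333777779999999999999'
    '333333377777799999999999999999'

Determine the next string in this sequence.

3333333337777777999999999999999999999

Term n consists of 2n-1 3's, followed by n+2 7's, followed by 4n+1 9's (n = 1, 2, …).
Setting n = 5 gives 9, 7, 21 characters in each block.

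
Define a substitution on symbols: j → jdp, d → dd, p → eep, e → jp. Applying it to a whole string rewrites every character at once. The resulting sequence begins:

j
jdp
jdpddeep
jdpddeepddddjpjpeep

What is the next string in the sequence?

Replace each of the 19 characters of jdpddeepddddjpjpeep in place — jdp dd eep dd dd jp jp eep dd dd dd dd jdp eep jdp eep jp jp eep — and concatenate.

jdpddeepddddjpjpeepddddddddjdpeepjdpeepjpjpeep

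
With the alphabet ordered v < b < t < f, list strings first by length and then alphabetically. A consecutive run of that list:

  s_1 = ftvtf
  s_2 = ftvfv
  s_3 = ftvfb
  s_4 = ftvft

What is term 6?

Continuing the enumeration 2 steps past ftvft: ftvft → ftvff → (answer).

ftbvv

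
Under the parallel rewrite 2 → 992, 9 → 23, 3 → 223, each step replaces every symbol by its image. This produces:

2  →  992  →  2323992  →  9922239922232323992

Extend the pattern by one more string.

232399299299222323239929929922239922239922232323992

Applying the rule to each of the 19 symbols of 9922239922232323992 gives the pieces 23 23 992 992 992 223 23 23 992 992 992 223 992 223 992 223 23 23 992, which concatenate to the answer.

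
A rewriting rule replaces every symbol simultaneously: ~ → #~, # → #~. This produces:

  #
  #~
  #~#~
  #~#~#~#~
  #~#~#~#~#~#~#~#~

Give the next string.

Rewriting the 16 symbols of #~#~#~#~#~#~#~#~ one by one yields #~ #~ #~ #~ #~ #~ #~ #~ #~ #~ #~ #~ #~ #~ #~ #~; concatenated:

#~#~#~#~#~#~#~#~#~#~#~#~#~#~#~#~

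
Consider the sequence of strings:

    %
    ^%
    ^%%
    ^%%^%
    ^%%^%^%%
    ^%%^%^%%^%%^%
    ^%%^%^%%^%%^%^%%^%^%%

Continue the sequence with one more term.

^%%^%^%%^%%^%^%%^%^%%^%%^%^%%^%%^%

From term 3 onward, concatenate the last term with the second-to-last: ^%·% = ^%%, ^%%·^% = ^%%^%, …
So term 8 is ^%%^%^%%^%%^%^%%^%^%%·^%%^%^%%^%%^%.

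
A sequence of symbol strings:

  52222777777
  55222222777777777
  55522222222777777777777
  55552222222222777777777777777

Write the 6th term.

Each string has the form 5^{n} 2^{2n+2} 7^{3n+3} (n = 1, 2, …).
At n = 6 the blocks have lengths 6, 14, 21.

55555522222222222222777777777777777777777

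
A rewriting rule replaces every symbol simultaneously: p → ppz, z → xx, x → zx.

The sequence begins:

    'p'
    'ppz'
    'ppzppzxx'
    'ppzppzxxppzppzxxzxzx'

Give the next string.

Replace each of the 20 characters of ppzppzxxppzppzxxzxzx in place — ppz ppz xx ppz ppz xx zx zx ppz ppz xx ppz ppz xx zx zx xx zx xx zx — and concatenate.

ppzppzxxppzppzxxzxzxppzppzxxppzppzxxzxzxxxzxxxzx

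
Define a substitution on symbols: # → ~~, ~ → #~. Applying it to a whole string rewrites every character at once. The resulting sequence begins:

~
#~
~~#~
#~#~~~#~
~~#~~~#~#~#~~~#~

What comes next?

#~#~~~#~#~#~~~#~~~#~~~#~#~#~~~#~

Replace each of the 16 characters of ~~#~~~#~#~#~~~#~ in place — #~ #~ ~~ #~ #~ #~ ~~ #~ ~~ #~ ~~ #~ #~ #~ ~~ #~ — and concatenate.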